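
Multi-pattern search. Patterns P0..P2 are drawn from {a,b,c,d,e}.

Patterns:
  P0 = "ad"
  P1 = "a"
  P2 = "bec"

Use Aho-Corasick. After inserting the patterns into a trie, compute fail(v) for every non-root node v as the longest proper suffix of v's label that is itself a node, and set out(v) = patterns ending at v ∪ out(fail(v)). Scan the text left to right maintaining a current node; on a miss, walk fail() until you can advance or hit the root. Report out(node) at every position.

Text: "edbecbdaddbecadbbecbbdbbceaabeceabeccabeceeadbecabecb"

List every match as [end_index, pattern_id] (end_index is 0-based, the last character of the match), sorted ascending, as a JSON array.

Build automaton:
Trie (insert patterns):
  0='ε' goto a→1 b→3
  1='a' goto d→2  [P1 ends]
  2='ad' goto ·  [P0 ends]
  3='b' goto e→4
  4='be' goto c→5
  5='bec' goto ·  [P2 ends]

BFS fail/out derivation:
  fail(1) 'a': from fail(0)=0 chase 'a': 0 ⇒ 0;  out={1}∪out(0)={1}
  fail(3) 'b': from fail(0)=0 chase 'b': 0 ⇒ 0;  out=∅∪out(0)=∅
  fail(2) 'ad': from fail(1)=0 chase 'd': 0 ⇒ 0;  out={0}∪out(0)={0}
  fail(4) 'be': from fail(3)=0 chase 'e': 0 ⇒ 0;  out=∅∪out(0)=∅
  fail(5) 'bec': from fail(4)=0 chase 'c': 0 ⇒ 0;  out={2}∪out(0)={2}

Text stream:
[0] read 'e'  n0⇒n0
[1] read 'd'  n0⇒n0
[2] read 'b'  n0⇒n3
[3] read 'e'  n3⇒n4
[4] read 'c'  n4⇒n5  → match P2@[2:4]
[5] read 'b'  n5⇒n3 ·f
[6] read 'd'  n3⇒n0 ·f
[7] read 'a'  n0⇒n1  → match P1@[7:7]
[8] read 'd'  n1⇒n2  → match P0@[7:8]
[9] read 'd'  n2⇒n0 ·f
[10] read 'b'  n0⇒n3
[11] read 'e'  n3⇒n4
[12] read 'c'  n4⇒n5  → match P2@[10:12]
[13] read 'a'  n5⇒n1 ·f  → match P1@[13:13]
[14] read 'd'  n1⇒n2  → match P0@[13:14]
[15] read 'b'  n2⇒n3 ·f
[16] read 'b'  n3⇒n3 ·f
[17] read 'e'  n3⇒n4
[18] read 'c'  n4⇒n5  → match P2@[16:18]
[19] read 'b'  n5⇒n3 ·f
[20] read 'b'  n3⇒n3 ·f
[21] read 'd'  n3⇒n0 ·f
[22] read 'b'  n0⇒n3
[23] read 'b'  n3⇒n3 ·f
[24] read 'c'  n3⇒n0 ·f
[25] read 'e'  n0⇒n0
[26] read 'a'  n0⇒n1  → match P1@[26:26]
[27] read 'a'  n1⇒n1 ·f  → match P1@[27:27]
[28] read 'b'  n1⇒n3 ·f
[29] read 'e'  n3⇒n4
[30] read 'c'  n4⇒n5  → match P2@[28:30]
[31] read 'e'  n5⇒n0 ·f
[32] read 'a'  n0⇒n1  → match P1@[32:32]
[33] read 'b'  n1⇒n3 ·f
[34] read 'e'  n3⇒n4
[35] read 'c'  n4⇒n5  → match P2@[33:35]
[36] read 'c'  n5⇒n0 ·f
[37] read 'a'  n0⇒n1  → match P1@[37:37]
[38] read 'b'  n1⇒n3 ·f
[39] read 'e'  n3⇒n4
[40] read 'c'  n4⇒n5  → match P2@[38:40]
[41] read 'e'  n5⇒n0 ·f
[42] read 'e'  n0⇒n0
[43] read 'a'  n0⇒n1  → match P1@[43:43]
[44] read 'd'  n1⇒n2  → match P0@[43:44]
[45] read 'b'  n2⇒n3 ·f
[46] read 'e'  n3⇒n4
[47] read 'c'  n4⇒n5  → match P2@[45:47]
[48] read 'a'  n5⇒n1 ·f  → match P1@[48:48]
[49] read 'b'  n1⇒n3 ·f
[50] read 'e'  n3⇒n4
[51] read 'c'  n4⇒n5  → match P2@[49:51]
[52] read 'b'  n5⇒n3 ·f

Matches: [[4,2],[7,1],[8,0],[12,2],[13,1],[14,0],[18,2],[26,1],[27,1],[30,2],[32,1],[35,2],[37,1],[40,2],[43,1],[44,0],[47,2],[48,1],[51,2]]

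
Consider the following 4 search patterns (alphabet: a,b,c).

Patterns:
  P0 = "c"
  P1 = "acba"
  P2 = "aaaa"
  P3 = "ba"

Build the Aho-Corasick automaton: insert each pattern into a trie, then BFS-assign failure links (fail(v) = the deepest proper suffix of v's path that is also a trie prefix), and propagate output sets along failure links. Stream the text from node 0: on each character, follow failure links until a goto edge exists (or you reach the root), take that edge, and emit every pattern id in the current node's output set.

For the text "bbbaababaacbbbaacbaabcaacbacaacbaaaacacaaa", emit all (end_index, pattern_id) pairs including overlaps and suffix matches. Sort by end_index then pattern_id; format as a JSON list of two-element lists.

Build:
Trie nodes:
  n0 'ε': a→2 b→9 c→1
  n1 'c': ·  ←P0
  n2 'a': a→6 c→3
  n3 'ac': b→4
  n4 'acb': a→5
  n5 'acba': ·  ←P1
  n6 'aa': a→7
  n7 'aaa': a→8
  n8 'aaaa': ·  ←P2
  n9 'b': a→10
  n10 'ba': ·  ←P3

BFS fail/out derivation:
  fail(1) 'c': from fail(0)=0 chase 'c': 0 ⇒ 0;  out={0}∪out(0)={0}
  fail(2) 'a': from fail(0)=0 chase 'a': 0 ⇒ 0;  out=∅∪out(0)=∅
  fail(9) 'b': from fail(0)=0 chase 'b': 0 ⇒ 0;  out=∅∪out(0)=∅
  fail(3) 'ac': from fail(2)=0 chase 'c': 0 ⇒ 1;  out=∅∪out(1)={0}
  fail(6) 'aa': from fail(2)=0 chase 'a': 0 ⇒ 2;  out=∅∪out(2)=∅
  fail(10) 'ba': from fail(9)=0 chase 'a': 0 ⇒ 2;  out={3}∪out(2)={3}
  fail(4) 'acb': from fail(3)=1 chase 'b': 1→0 ⇒ 9;  out=∅∪out(9)=∅
  fail(7) 'aaa': from fail(6)=2 chase 'a': 2 ⇒ 6;  out=∅∪out(6)=∅
  fail(5) 'acba': from fail(4)=9 chase 'a': 9 ⇒ 10;  out={1}∪out(10)={1,3}
  fail(8) 'aaaa': from fail(7)=6 chase 'a': 6 ⇒ 7;  out={2}∪out(7)={2}

Run:
pos 0 'b': at 9
pos 1 'b': at 9 ·f
pos 2 'b': at 9 ·f
pos 3 'a': at 10  emit P3@[2:3]
pos 4 'a': at 6 ·f
pos 5 'b': at 9 ·f
pos 6 'a': at 10  emit P3@[5:6]
pos 7 'b': at 9 ·f
pos 8 'a': at 10  emit P3@[7:8]
pos 9 'a': at 6 ·f
pos 10 'c': at 3 ·f  emit P0@[10:10]
pos 11 'b': at 4
pos 12 'b': at 9 ·f
pos 13 'b': at 9 ·f
pos 14 'a': at 10  emit P3@[13:14]
pos 15 'a': at 6 ·f
pos 16 'c': at 3 ·f  emit P0@[16:16]
pos 17 'b': at 4
pos 18 'a': at 5  emit P1@[15:18],P3@[17:18]
pos 19 'a': at 6 ·f
pos 20 'b': at 9 ·f
pos 21 'c': at 1 ·f  emit P0@[21:21]
pos 22 'a': at 2 ·f
pos 23 'a': at 6
pos 24 'c': at 3 ·f  emit P0@[24:24]
pos 25 'b': at 4
pos 26 'a': at 5  emit P1@[23:26],P3@[25:26]
pos 27 'c': at 3 ·f  emit P0@[27:27]
pos 28 'a': at 2 ·f
pos 29 'a': at 6
pos 30 'c': at 3 ·f  emit P0@[30:30]
pos 31 'b': at 4
pos 32 'a': at 5  emit P1@[29:32],P3@[31:32]
pos 33 'a': at 6 ·f
pos 34 'a': at 7
pos 35 'a': at 8  emit P2@[32:35]
pos 36 'c': at 3 ·f  emit P0@[36:36]
pos 37 'a': at 2 ·f
pos 38 'c': at 3  emit P0@[38:38]
pos 39 'a': at 2 ·f
pos 40 'a': at 6
pos 41 'a': at 7

Result: [[3,3],[6,3],[8,3],[10,0],[14,3],[16,0],[18,1],[18,3],[21,0],[24,0],[26,1],[26,3],[27,0],[30,0],[32,1],[32,3],[35,2],[36,0],[38,0]]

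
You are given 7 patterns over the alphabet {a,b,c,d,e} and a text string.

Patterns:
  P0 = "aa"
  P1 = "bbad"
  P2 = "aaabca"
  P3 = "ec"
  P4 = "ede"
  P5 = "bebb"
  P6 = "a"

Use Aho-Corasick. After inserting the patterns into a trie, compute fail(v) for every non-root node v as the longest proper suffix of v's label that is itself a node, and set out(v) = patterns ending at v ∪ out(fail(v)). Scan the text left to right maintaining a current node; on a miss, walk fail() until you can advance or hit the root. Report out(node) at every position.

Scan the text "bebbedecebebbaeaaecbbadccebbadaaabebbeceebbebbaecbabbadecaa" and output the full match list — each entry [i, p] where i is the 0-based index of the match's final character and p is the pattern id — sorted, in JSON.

Construct AC machine:
Trie nodes:
  n0 'ε': a→1 b→3 e→11
  n1 'a': a→2  ←P6
  n2 'aa': a→7  ←P0
  n3 'b': b→4 e→15
  n4 'bb': a→5
  n5 'bba': d→6
  n6 'bbad': ·  ←P1
  n7 'aaa': b→8
  n8 'aaab': c→9
  n9 'aaabc': a→10
  n10 'aaabca': ·  ←P2
  n11 'e': c→12 d→13
  n12 'ec': ·  ←P3
  n13 'ed': e→14
  n14 'ede': ·  ←P4
  n15 'be': b→16
  n16 'beb': b→17
  n17 'bebb': ·  ←P5

BFS fail/out derivation:
  n1('a'): parent n0 fail=0; on 'a' 0 → fail=0;  out {6}∪∅={6}
  n3('b'): parent n0 fail=0; on 'b' 0 → fail=0;  out ∅∪∅=∅
  n11('e'): parent n0 fail=0; on 'e' 0 → fail=0;  out ∅∪∅=∅
  n2('aa'): parent n1 fail=0; on 'a' 0 → fail=1;  out {0}∪{6}={0,6}
  n4('bb'): parent n3 fail=0; on 'b' 0 → fail=3;  out ∅∪∅=∅
  n12('ec'): parent n11 fail=0; on 'c' 0 → fail=0;  out {3}∪∅={3}
  n13('ed'): parent n11 fail=0; on 'd' 0 → fail=0;  out ∅∪∅=∅
  n15('be'): parent n3 fail=0; on 'e' 0 → fail=11;  out ∅∪∅=∅
  n5('bba'): parent n4 fail=3; on 'a' 3→0 → fail=1;  out ∅∪{6}={6}
  n7('aaa'): parent n2 fail=1; on 'a' 1 → fail=2;  out ∅∪{0,6}={0,6}
  n14('ede'): parent n13 fail=0; on 'e' 0 → fail=11;  out {4}∪∅={4}
  n16('beb'): parent n15 fail=11; on 'b' 11→0 → fail=3;  out ∅∪∅=∅
  n6('bbad'): parent n5 fail=1; on 'd' 1→0 → fail=0;  out {1}∪∅={1}
  n8('aaab'): parent n7 fail=2; on 'b' 2→1→0 → fail=3;  out ∅∪∅=∅
  n17('bebb'): parent n16 fail=3; on 'b' 3 → fail=4;  out {5}∪∅={5}
  n9('aaabc'): parent n8 fail=3; on 'c' 3→0 → fail=0;  out ∅∪∅=∅
  n10('aaabca'): parent n9 fail=0; on 'a' 0 → fail=1;  out {2}∪{6}={2,6}

Scan:
i=0 'b': node 0→3
i=1 'e': node 3→15
i=2 'b': node 15→16
i=3 'b': node 16→17  emit P5@[0:3]
i=4 'e': node 17→15 (fail-walked)
i=5 'd': node 15→13 (fail-walked)
i=6 'e': node 13→14  emit P4@[4:6]
i=7 'c': node 14→12 (fail-walked)  emit P3@[6:7]
i=8 'e': node 12→11 (fail-walked)
i=9 'b': node 11→3 (fail-walked)
i=10 'e': node 3→15
i=11 'b': node 15→16
i=12 'b': node 16→17  emit P5@[9:12]
i=13 'a': node 17→5 (fail-walked)  emit P6@[13:13]
i=14 'e': node 5→11 (fail-walked)
i=15 'a': node 11→1 (fail-walked)  emit P6@[15:15]
i=16 'a': node 1→2  emit P0@[15:16],P6@[16:16]
i=17 'e': node 2→11 (fail-walked)
i=18 'c': node 11→12  emit P3@[17:18]
i=19 'b': node 12→3 (fail-walked)
i=20 'b': node 3→4
i=21 'a': node 4→5  emit P6@[21:21]
i=22 'd': node 5→6  emit P1@[19:22]
i=23 'c': node 6→0 (fail-walked)
i=24 'c': node 0→0
i=25 'e': node 0→11
i=26 'b': node 11→3 (fail-walked)
i=27 'b': node 3→4
i=28 'a': node 4→5  emit P6@[28:28]
i=29 'd': node 5→6  emit P1@[26:29]
i=30 'a': node 6→1 (fail-walked)  emit P6@[30:30]
i=31 'a': node 1→2  emit P0@[30:31],P6@[31:31]
i=32 'a': node 2→7  emit P0@[31:32],P6@[32:32]
i=33 'b': node 7→8
i=34 'e': node 8→15 (fail-walked)
i=35 'b': node 15→16
i=36 'b': node 16→17  emit P5@[33:36]
i=37 'e': node 17→15 (fail-walked)
i=38 'c': node 15→12 (fail-walked)  emit P3@[37:38]
i=39 'e': node 12→11 (fail-walked)
i=40 'e': node 11→11 (fail-walked)
i=41 'b': node 11→3 (fail-walked)
i=42 'b': node 3→4
i=43 'e': node 4→15 (fail-walked)
i=44 'b': node 15→16
i=45 'b': node 16→17  emit P5@[42:45]
i=46 'a': node 17→5 (fail-walked)  emit P6@[46:46]
i=47 'e': node 5→11 (fail-walked)
i=48 'c': node 11→12  emit P3@[47:48]
i=49 'b': node 12→3 (fail-walked)
i=50 'a': node 3→1 (fail-walked)  emit P6@[50:50]
i=51 'b': node 1→3 (fail-walked)
i=52 'b': node 3→4
i=53 'a': node 4→5  emit P6@[53:53]
i=54 'd': node 5→6  emit P1@[51:54]
i=55 'e': node 6→11 (fail-walked)
i=56 'c': node 11→12  emit P3@[55:56]
i=57 'a': node 12→1 (fail-walked)  emit P6@[57:57]
i=58 'a': node 1→2  emit P0@[57:58],P6@[58:58]

Matches: [[3,5],[6,4],[7,3],[12,5],[13,6],[15,6],[16,0],[16,6],[18,3],[21,6],[22,1],[28,6],[29,1],[30,6],[31,0],[31,6],[32,0],[32,6],[36,5],[38,3],[45,5],[46,6],[48,3],[50,6],[53,6],[54,1],[56,3],[57,6],[58,0],[58,6]]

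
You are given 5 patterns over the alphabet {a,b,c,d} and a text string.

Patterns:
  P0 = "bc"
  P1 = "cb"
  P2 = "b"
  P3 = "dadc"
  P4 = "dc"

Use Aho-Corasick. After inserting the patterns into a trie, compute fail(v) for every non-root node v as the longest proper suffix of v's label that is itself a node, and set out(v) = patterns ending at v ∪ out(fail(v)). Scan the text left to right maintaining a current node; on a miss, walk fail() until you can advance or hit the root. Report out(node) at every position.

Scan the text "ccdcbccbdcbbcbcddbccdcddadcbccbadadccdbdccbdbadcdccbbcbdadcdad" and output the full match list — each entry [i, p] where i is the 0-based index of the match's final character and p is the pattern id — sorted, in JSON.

Build automaton:
Trie (insert patterns):
  0='ε' goto b→1 c→3 d→5
  1='b' goto c→2  ←P2
  2='bc' goto ·  ←P0
  3='c' goto b→4
  4='cb' goto ·  ←P1
  5='d' goto a→6 c→9
  6='da' goto d→7
  7='dad' goto c→8
  8='dadc' goto ·  ←P3
  9='dc' goto ·  ←P4

Failure links (BFS by depth):
  n1('b'): parent n0 fail=0; on 'b' 0 → fail=0;  out {2}∪∅={2}
  n3('c'): parent n0 fail=0; on 'c' 0 → fail=0;  out ∅∪∅=∅
  n5('d'): parent n0 fail=0; on 'd' 0 → fail=0;  out ∅∪∅=∅
  n2('bc'): parent n1 fail=0; on 'c' 0 → fail=3;  out {0}∪∅={0}
  n4('cb'): parent n3 fail=0; on 'b' 0 → fail=1;  out {1}∪{2}={1,2}
  n6('da'): parent n5 fail=0; on 'a' 0 → fail=0;  out ∅∪∅=∅
  n9('dc'): parent n5 fail=0; on 'c' 0 → fail=3;  out {4}∪∅={4}
  n7('dad'): parent n6 fail=0; on 'd' 0 → fail=5;  out ∅∪∅=∅
  n8('dadc'): parent n7 fail=5; on 'c' 5 → fail=9;  out {3}∪{4}={3,4}

Scan:
[0] read 'c'  n0⇒n3
[1] read 'c'  n3⇒n3 ·f
[2] read 'd'  n3⇒n5 ·f
[3] read 'c'  n5⇒n9  emit P4@[2:3]
[4] read 'b'  n9⇒n4 ·f  emit P1@[3:4],P2@[4:4]
[5] read 'c'  n4⇒n2 ·f  emit P0@[4:5]
[6] read 'c'  n2⇒n3 ·f
[7] read 'b'  n3⇒n4  emit P1@[6:7],P2@[7:7]
[8] read 'd'  n4⇒n5 ·f
[9] read 'c'  n5⇒n9  emit P4@[8:9]
[10] read 'b'  n9⇒n4 ·f  emit P1@[9:10],P2@[10:10]
[11] read 'b'  n4⇒n1 ·f  emit P2@[11:11]
[12] read 'c'  n1⇒n2  emit P0@[11:12]
[13] read 'b'  n2⇒n4 ·f  emit P1@[12:13],P2@[13:13]
[14] read 'c'  n4⇒n2 ·f  emit P0@[13:14]
[15] read 'd'  n2⇒n5 ·f
[16] read 'd'  n5⇒n5 ·f
[17] read 'b'  n5⇒n1 ·f  emit P2@[17:17]
[18] read 'c'  n1⇒n2  emit P0@[17:18]
[19] read 'c'  n2⇒n3 ·f
[20] read 'd'  n3⇒n5 ·f
[21] read 'c'  n5⇒n9  emit P4@[20:21]
[22] read 'd'  n9⇒n5 ·f
[23] read 'd'  n5⇒n5 ·f
[24] read 'a'  n5⇒n6
[25] read 'd'  n6⇒n7
[26] read 'c'  n7⇒n8  emit P3@[23:26],P4@[25:26]
[27] read 'b'  n8⇒n4 ·f  emit P1@[26:27],P2@[27:27]
[28] read 'c'  n4⇒n2 ·f  emit P0@[27:28]
[29] read 'c'  n2⇒n3 ·f
[30] read 'b'  n3⇒n4  emit P1@[29:30],P2@[30:30]
[31] read 'a'  n4⇒n0 ·f
[32] read 'd'  n0⇒n5
[33] read 'a'  n5⇒n6
[34] read 'd'  n6⇒n7
[35] read 'c'  n7⇒n8  emit P3@[32:35],P4@[34:35]
[36] read 'c'  n8⇒n3 ·f
[37] read 'd'  n3⇒n5 ·f
[38] read 'b'  n5⇒n1 ·f  emit P2@[38:38]
[39] read 'd'  n1⇒n5 ·f
[40] read 'c'  n5⇒n9  emit P4@[39:40]
[41] read 'c'  n9⇒n3 ·f
[42] read 'b'  n3⇒n4  emit P1@[41:42],P2@[42:42]
[43] read 'd'  n4⇒n5 ·f
[44] read 'b'  n5⇒n1 ·f  emit P2@[44:44]
[45] read 'a'  n1⇒n0 ·f
[46] read 'd'  n0⇒n5
[47] read 'c'  n5⇒n9  emit P4@[46:47]
[48] read 'd'  n9⇒n5 ·f
[49] read 'c'  n5⇒n9  emit P4@[48:49]
[50] read 'c'  n9⇒n3 ·f
[51] read 'b'  n3⇒n4  emit P1@[50:51],P2@[51:51]
[52] read 'b'  n4⇒n1 ·f  emit P2@[52:52]
[53] read 'c'  n1⇒n2  emit P0@[52:53]
[54] read 'b'  n2⇒n4 ·f  emit P1@[53:54],P2@[54:54]
[55] read 'd'  n4⇒n5 ·f
[56] read 'a'  n5⇒n6
[57] read 'd'  n6⇒n7
[58] read 'c'  n7⇒n8  emit P3@[55:58],P4@[57:58]
[59] read 'd'  n8⇒n5 ·f
[60] read 'a'  n5⇒n6
[61] read 'd'  n6⇒n7

Matches: [[3,4],[4,1],[4,2],[5,0],[7,1],[7,2],[9,4],[10,1],[10,2],[11,2],[12,0],[13,1],[13,2],[14,0],[17,2],[18,0],[21,4],[26,3],[26,4],[27,1],[27,2],[28,0],[30,1],[30,2],[35,3],[35,4],[38,2],[40,4],[42,1],[42,2],[44,2],[47,4],[49,4],[51,1],[51,2],[52,2],[53,0],[54,1],[54,2],[58,3],[58,4]]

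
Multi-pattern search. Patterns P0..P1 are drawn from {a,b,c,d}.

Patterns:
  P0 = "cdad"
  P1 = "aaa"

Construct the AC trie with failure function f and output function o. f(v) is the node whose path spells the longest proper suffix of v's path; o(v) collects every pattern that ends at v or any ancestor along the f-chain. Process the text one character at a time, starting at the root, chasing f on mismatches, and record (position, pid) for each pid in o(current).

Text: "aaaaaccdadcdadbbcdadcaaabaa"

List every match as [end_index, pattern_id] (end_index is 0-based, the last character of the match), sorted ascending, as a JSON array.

Build:
Trie (insert patterns):
  n0 'ε': a→5 c→1
  n1 'c': d→2
  n2 'cd': a→3
  n3 'cda': d→4
  n4 'cdad': ·  [P0 ends]
  n5 'a': a→6
  n6 'aa': a→7
  n7 'aaa': ·  [P1 ends]

Failure links (BFS by depth):
  n1('c'): parent n0 fail=0; on 'c' 0 → fail=0;  out ∅∪∅=∅
  n5('a'): parent n0 fail=0; on 'a' 0 → fail=0;  out ∅∪∅=∅
  n2('cd'): parent n1 fail=0; on 'd' 0 → fail=0;  out ∅∪∅=∅
  n6('aa'): parent n5 fail=0; on 'a' 0 → fail=5;  out ∅∪∅=∅
  n3('cda'): parent n2 fail=0; on 'a' 0 → fail=5;  out ∅∪∅=∅
  n7('aaa'): parent n6 fail=5; on 'a' 5 → fail=6;  out {1}∪∅={1}
  n4('cdad'): parent n3 fail=5; on 'd' 5→0 → fail=0;  out {0}∪∅={0}

Run:
[0] read 'a'  n0⇒n5
[1] read 'a'  n5⇒n6
[2] read 'a'  n6⇒n7  emit P1@[0:2]
[3] read 'a'  n7⇒n7 ·f  emit P1@[1:3]
[4] read 'a'  n7⇒n7 ·f  emit P1@[2:4]
[5] read 'c'  n7⇒n1 ·f
[6] read 'c'  n1⇒n1 ·f
[7] read 'd'  n1⇒n2
[8] read 'a'  n2⇒n3
[9] read 'd'  n3⇒n4  emit P0@[6:9]
[10] read 'c'  n4⇒n1 ·f
[11] read 'd'  n1⇒n2
[12] read 'a'  n2⇒n3
[13] read 'd'  n3⇒n4  emit P0@[10:13]
[14] read 'b'  n4⇒n0 ·f
[15] read 'b'  n0⇒n0
[16] read 'c'  n0⇒n1
[17] read 'd'  n1⇒n2
[18] read 'a'  n2⇒n3
[19] read 'd'  n3⇒n4  emit P0@[16:19]
[20] read 'c'  n4⇒n1 ·f
[21] read 'a'  n1⇒n5 ·f
[22] read 'a'  n5⇒n6
[23] read 'a'  n6⇒n7  emit P1@[21:23]
[24] read 'b'  n7⇒n0 ·f
[25] read 'a'  n0⇒n5
[26] read 'a'  n5⇒n6

Matches: [[2,1],[3,1],[4,1],[9,0],[13,0],[19,0],[23,1]]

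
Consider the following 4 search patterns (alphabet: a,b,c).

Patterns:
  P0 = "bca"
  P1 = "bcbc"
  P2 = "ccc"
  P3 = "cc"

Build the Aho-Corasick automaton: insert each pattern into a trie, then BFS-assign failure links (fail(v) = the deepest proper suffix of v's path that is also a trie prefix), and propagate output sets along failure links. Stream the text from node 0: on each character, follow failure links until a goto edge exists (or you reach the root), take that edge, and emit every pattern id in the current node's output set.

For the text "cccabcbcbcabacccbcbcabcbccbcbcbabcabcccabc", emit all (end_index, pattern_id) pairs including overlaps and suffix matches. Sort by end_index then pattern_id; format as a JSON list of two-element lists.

Construct AC machine:
Trie nodes:
  0='ε' goto b→1 c→6
  1='b' goto c→2
  2='bc' goto a→3 b→4
  3='bca' goto ·  ←P0
  4='bcb' goto c→5
  5='bcbc' goto ·  ←P1
  6='c' goto c→7
  7='cc' goto c→8  ←P3
  8='ccc' goto ·  ←P2

BFS fail/out derivation:
  fail(1) 'b': from fail(0)=0 chase 'b': 0 ⇒ 0;  out=∅∪out(0)=∅
  fail(6) 'c': from fail(0)=0 chase 'c': 0 ⇒ 0;  out=∅∪out(0)=∅
  fail(2) 'bc': from fail(1)=0 chase 'c': 0 ⇒ 6;  out=∅∪out(6)=∅
  fail(7) 'cc': from fail(6)=0 chase 'c': 0 ⇒ 6;  out={3}∪out(6)={3}
  fail(3) 'bca': from fail(2)=6 chase 'a': 6→0 ⇒ 0;  out={0}∪out(0)={0}
  fail(4) 'bcb': from fail(2)=6 chase 'b': 6→0 ⇒ 1;  out=∅∪out(1)=∅
  fail(8) 'ccc': from fail(7)=6 chase 'c': 6 ⇒ 7;  out={2}∪out(7)={2,3}
  fail(5) 'bcbc': from fail(4)=1 chase 'c': 1 ⇒ 2;  out={1}∪out(2)={1}

Text stream:
i=0 'c': node 0→6
i=1 'c': node 6→7  → match P3@[0:1]
i=2 'c': node 7→8  → match P2@[0:2],P3@[1:2]
i=3 'a': node 8→0 (via fail)
i=4 'b': node 0→1
i=5 'c': node 1→2
i=6 'b': node 2→4
i=7 'c': node 4→5  → match P1@[4:7]
i=8 'b': node 5→4 (via fail)
i=9 'c': node 4→5  → match P1@[6:9]
i=10 'a': node 5→3 (via fail)  → match P0@[8:10]
i=11 'b': node 3→1 (via fail)
i=12 'a': node 1→0 (via fail)
i=13 'c': node 0→6
i=14 'c': node 6→7  → match P3@[13:14]
i=15 'c': node 7→8  → match P2@[13:15],P3@[14:15]
i=16 'b': node 8→1 (via fail)
i=17 'c': node 1→2
i=18 'b': node 2→4
i=19 'c': node 4→5  → match P1@[16:19]
i=20 'a': node 5→3 (via fail)  → match P0@[18:20]
i=21 'b': node 3→1 (via fail)
i=22 'c': node 1→2
i=23 'b': node 2→4
i=24 'c': node 4→5  → match P1@[21:24]
i=25 'c': node 5→7 (via fail)  → match P3@[24:25]
i=26 'b': node 7→1 (via fail)
i=27 'c': node 1→2
i=28 'b': node 2→4
i=29 'c': node 4→5  → match P1@[26:29]
i=30 'b': node 5→4 (via fail)
i=31 'a': node 4→0 (via fail)
i=32 'b': node 0→1
i=33 'c': node 1→2
i=34 'a': node 2→3  → match P0@[32:34]
i=35 'b': node 3→1 (via fail)
i=36 'c': node 1→2
i=37 'c': node 2→7 (via fail)  → match P3@[36:37]
i=38 'c': node 7→8  → match P2@[36:38],P3@[37:38]
i=39 'a': node 8→0 (via fail)
i=40 'b': node 0→1
i=41 'c': node 1→2

Matches: [[1,3],[2,2],[2,3],[7,1],[9,1],[10,0],[14,3],[15,2],[15,3],[19,1],[20,0],[24,1],[25,3],[29,1],[34,0],[37,3],[38,2],[38,3]]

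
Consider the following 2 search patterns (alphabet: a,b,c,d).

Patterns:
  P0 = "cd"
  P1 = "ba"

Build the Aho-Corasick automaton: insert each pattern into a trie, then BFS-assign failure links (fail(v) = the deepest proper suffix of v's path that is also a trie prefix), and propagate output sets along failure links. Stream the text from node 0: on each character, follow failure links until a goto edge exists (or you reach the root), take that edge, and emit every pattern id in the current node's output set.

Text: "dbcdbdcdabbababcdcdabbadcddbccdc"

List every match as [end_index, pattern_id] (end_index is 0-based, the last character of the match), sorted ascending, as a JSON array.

Build automaton:
Trie (insert patterns):
  n0 'ε': b→3 c→1
  n1 'c': d→2
  n2 'cd': ·  [P0 ends]
  n3 'b': a→4
  n4 'ba': ·  [P1 ends]

Failure links (BFS by depth):
  fail(1) 'c': from fail(0)=0 chase 'c': 0 ⇒ 0;  out=∅∪out(0)=∅
  fail(3) 'b': from fail(0)=0 chase 'b': 0 ⇒ 0;  out=∅∪out(0)=∅
  fail(2) 'cd': from fail(1)=0 chase 'd': 0 ⇒ 0;  out={0}∪out(0)={0}
  fail(4) 'ba': from fail(3)=0 chase 'a': 0 ⇒ 0;  out={1}∪out(0)={1}

Run:
pos 0 'd': at 0
pos 1 'b': at 3
pos 2 'c': at 1 ·f
pos 3 'd': at 2  → match P0@[2:3]
pos 4 'b': at 3 ·f
pos 5 'd': at 0 ·f
pos 6 'c': at 1
pos 7 'd': at 2  → match P0@[6:7]
pos 8 'a': at 0 ·f
pos 9 'b': at 3
pos 10 'b': at 3 ·f
pos 11 'a': at 4  → match P1@[10:11]
pos 12 'b': at 3 ·f
pos 13 'a': at 4  → match P1@[12:13]
pos 14 'b': at 3 ·f
pos 15 'c': at 1 ·f
pos 16 'd': at 2  → match P0@[15:16]
pos 17 'c': at 1 ·f
pos 18 'd': at 2  → match P0@[17:18]
pos 19 'a': at 0 ·f
pos 20 'b': at 3
pos 21 'b': at 3 ·f
pos 22 'a': at 4  → match P1@[21:22]
pos 23 'd': at 0 ·f
pos 24 'c': at 1
pos 25 'd': at 2  → match P0@[24:25]
pos 26 'd': at 0 ·f
pos 27 'b': at 3
pos 28 'c': at 1 ·f
pos 29 'c': at 1 ·f
pos 30 'd': at 2  → match P0@[29:30]
pos 31 'c': at 1 ·f

All matches (sorted): [[3,0],[7,0],[11,1],[13,1],[16,0],[18,0],[22,1],[25,0],[30,0]]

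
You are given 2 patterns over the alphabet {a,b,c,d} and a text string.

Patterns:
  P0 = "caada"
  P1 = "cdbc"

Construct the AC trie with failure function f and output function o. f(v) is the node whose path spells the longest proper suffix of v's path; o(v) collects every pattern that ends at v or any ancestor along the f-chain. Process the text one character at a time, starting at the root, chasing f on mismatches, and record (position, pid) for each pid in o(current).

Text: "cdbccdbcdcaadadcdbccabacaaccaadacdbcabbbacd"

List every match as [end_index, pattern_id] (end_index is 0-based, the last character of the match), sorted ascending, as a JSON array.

Construct AC machine:
Trie nodes:
  0='ε' goto c→1
  1='c' goto a→2 d→6
  2='ca' goto a→3
  3='caa' goto d→4
  4='caad' goto a→5
  5='caada' goto ·  ←P0
  6='cd' goto b→7
  7='cdb' goto c→8
  8='cdbc' goto ·  ←P1

Failure links (BFS by depth):
  n1('c'): parent n0 fail=0; on 'c' 0 → fail=0;  out ∅∪∅=∅
  n2('ca'): parent n1 fail=0; on 'a' 0 → fail=0;  out ∅∪∅=∅
  n6('cd'): parent n1 fail=0; on 'd' 0 → fail=0;  out ∅∪∅=∅
  n3('caa'): parent n2 fail=0; on 'a' 0 → fail=0;  out ∅∪∅=∅
  n7('cdb'): parent n6 fail=0; on 'b' 0 → fail=0;  out ∅∪∅=∅
  n4('caad'): parent n3 fail=0; on 'd' 0 → fail=0;  out ∅∪∅=∅
  n8('cdbc'): parent n7 fail=0; on 'c' 0 → fail=1;  out {1}∪∅={1}
  n5('caada'): parent n4 fail=0; on 'a' 0 → fail=0;  out {0}∪∅={0}

Scan:
[0] read 'c'  n0⇒n1
[1] read 'd'  n1⇒n6
[2] read 'b'  n6⇒n7
[3] read 'c'  n7⇒n8  ** P1@[0:3]
[4] read 'c'  n8⇒n1 ·f
[5] read 'd'  n1⇒n6
[6] read 'b'  n6⇒n7
[7] read 'c'  n7⇒n8  ** P1@[4:7]
[8] read 'd'  n8⇒n6 ·f
[9] read 'c'  n6⇒n1 ·f
[10] read 'a'  n1⇒n2
[11] read 'a'  n2⇒n3
[12] read 'd'  n3⇒n4
[13] read 'a'  n4⇒n5  ** P0@[9:13]
[14] read 'd'  n5⇒n0 ·f
[15] read 'c'  n0⇒n1
[16] read 'd'  n1⇒n6
[17] read 'b'  n6⇒n7
[18] read 'c'  n7⇒n8  ** P1@[15:18]
[19] read 'c'  n8⇒n1 ·f
[20] read 'a'  n1⇒n2
[21] read 'b'  n2⇒n0 ·f
[22] read 'a'  n0⇒n0
[23] read 'c'  n0⇒n1
[24] read 'a'  n1⇒n2
[25] read 'a'  n2⇒n3
[26] read 'c'  n3⇒n1 ·f
[27] read 'c'  n1⇒n1 ·f
[28] read 'a'  n1⇒n2
[29] read 'a'  n2⇒n3
[30] read 'd'  n3⇒n4
[31] read 'a'  n4⇒n5  ** P0@[27:31]
[32] read 'c'  n5⇒n1 ·f
[33] read 'd'  n1⇒n6
[34] read 'b'  n6⇒n7
[35] read 'c'  n7⇒n8  ** P1@[32:35]
[36] read 'a'  n8⇒n2 ·f
[37] read 'b'  n2⇒n0 ·f
[38] read 'b'  n0⇒n0
[39] read 'b'  n0⇒n0
[40] read 'a'  n0⇒n0
[41] read 'c'  n0⇒n1
[42] read 'd'  n1⇒n6

Result: [[3,1],[7,1],[13,0],[18,1],[31,0],[35,1]]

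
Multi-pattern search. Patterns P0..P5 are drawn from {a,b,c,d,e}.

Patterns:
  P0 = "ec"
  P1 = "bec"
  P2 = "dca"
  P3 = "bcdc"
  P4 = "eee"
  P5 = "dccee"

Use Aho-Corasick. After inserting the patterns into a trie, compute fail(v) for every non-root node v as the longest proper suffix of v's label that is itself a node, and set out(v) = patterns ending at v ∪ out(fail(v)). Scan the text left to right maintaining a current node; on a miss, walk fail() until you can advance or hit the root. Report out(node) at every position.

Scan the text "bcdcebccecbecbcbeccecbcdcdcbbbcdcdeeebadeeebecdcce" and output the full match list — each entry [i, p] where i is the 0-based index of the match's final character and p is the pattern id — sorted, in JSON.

Construct AC machine:
Trie (insert patterns):
  0='ε' goto b→3 d→6 e→1
  1='e' goto c→2 e→12
  2='ec' goto ·  [P0 ends]
  3='b' goto c→9 e→4
  4='be' goto c→5
  5='bec' goto ·  [P1 ends]
  6='d' goto c→7
  7='dc' goto a→8 c→14
  8='dca' goto ·  [P2 ends]
  9='bc' goto d→10
  10='bcd' goto c→11
  11='bcdc' goto ·  [P3 ends]
  12='ee' goto e→13
  13='eee' goto ·  [P4 ends]
  14='dcc' goto e→15
  15='dcce' goto e→16
  16='dccee' goto ·  [P5 ends]

Failure links (BFS by depth):
  n1('e'): parent n0 fail=0; on 'e' 0 → fail=0;  out ∅∪∅=∅
  n3('b'): parent n0 fail=0; on 'b' 0 → fail=0;  out ∅∪∅=∅
  n6('d'): parent n0 fail=0; on 'd' 0 → fail=0;  out ∅∪∅=∅
  n2('ec'): parent n1 fail=0; on 'c' 0 → fail=0;  out {0}∪∅={0}
  n4('be'): parent n3 fail=0; on 'e' 0 → fail=1;  out ∅∪∅=∅
  n7('dc'): parent n6 fail=0; on 'c' 0 → fail=0;  out ∅∪∅=∅
  n9('bc'): parent n3 fail=0; on 'c' 0 → fail=0;  out ∅∪∅=∅
  n12('ee'): parent n1 fail=0; on 'e' 0 → fail=1;  out ∅∪∅=∅
  n5('bec'): parent n4 fail=1; on 'c' 1 → fail=2;  out {1}∪{0}={0,1}
  n8('dca'): parent n7 fail=0; on 'a' 0 → fail=0;  out {2}∪∅={2}
  n10('bcd'): parent n9 fail=0; on 'd' 0 → fail=6;  out ∅∪∅=∅
  n13('eee'): parent n12 fail=1; on 'e' 1 → fail=12;  out {4}∪∅={4}
  n14('dcc'): parent n7 fail=0; on 'c' 0 → fail=0;  out ∅∪∅=∅
  n11('bcdc'): parent n10 fail=6; on 'c' 6 → fail=7;  out {3}∪∅={3}
  n15('dcce'): parent n14 fail=0; on 'e' 0 → fail=1;  out ∅∪∅=∅
  n16('dccee'): parent n15 fail=1; on 'e' 1 → fail=12;  out {5}∪∅={5}

Run:
pos 0 'b': at 3
pos 1 'c': at 9
pos 2 'd': at 10
pos 3 'c': at 11  emit P3@[0:3]
pos 4 'e': at 1 (fail-walked)
pos 5 'b': at 3 (fail-walked)
pos 6 'c': at 9
pos 7 'c': at 0 (fail-walked)
pos 8 'e': at 1
pos 9 'c': at 2  emit P0@[8:9]
pos 10 'b': at 3 (fail-walked)
pos 11 'e': at 4
pos 12 'c': at 5  emit P0@[11:12],P1@[10:12]
pos 13 'b': at 3 (fail-walked)
pos 14 'c': at 9
pos 15 'b': at 3 (fail-walked)
pos 16 'e': at 4
pos 17 'c': at 5  emit P0@[16:17],P1@[15:17]
pos 18 'c': at 0 (fail-walked)
pos 19 'e': at 1
pos 20 'c': at 2  emit P0@[19:20]
pos 21 'b': at 3 (fail-walked)
pos 22 'c': at 9
pos 23 'd': at 10
pos 24 'c': at 11  emit P3@[21:24]
pos 25 'd': at 6 (fail-walked)
pos 26 'c': at 7
pos 27 'b': at 3 (fail-walked)
pos 28 'b': at 3 (fail-walked)
pos 29 'b': at 3 (fail-walked)
pos 30 'c': at 9
pos 31 'd': at 10
pos 32 'c': at 11  emit P3@[29:32]
pos 33 'd': at 6 (fail-walked)
pos 34 'e': at 1 (fail-walked)
pos 35 'e': at 12
pos 36 'e': at 13  emit P4@[34:36]
pos 37 'b': at 3 (fail-walked)
pos 38 'a': at 0 (fail-walked)
pos 39 'd': at 6
pos 40 'e': at 1 (fail-walked)
pos 41 'e': at 12
pos 42 'e': at 13  emit P4@[40:42]
pos 43 'b': at 3 (fail-walked)
pos 44 'e': at 4
pos 45 'c': at 5  emit P0@[44:45],P1@[43:45]
pos 46 'd': at 6 (fail-walked)
pos 47 'c': at 7
pos 48 'c': at 14
pos 49 'e': at 15

Matches: [[3,3],[9,0],[12,0],[12,1],[17,0],[17,1],[20,0],[24,3],[32,3],[36,4],[42,4],[45,0],[45,1]]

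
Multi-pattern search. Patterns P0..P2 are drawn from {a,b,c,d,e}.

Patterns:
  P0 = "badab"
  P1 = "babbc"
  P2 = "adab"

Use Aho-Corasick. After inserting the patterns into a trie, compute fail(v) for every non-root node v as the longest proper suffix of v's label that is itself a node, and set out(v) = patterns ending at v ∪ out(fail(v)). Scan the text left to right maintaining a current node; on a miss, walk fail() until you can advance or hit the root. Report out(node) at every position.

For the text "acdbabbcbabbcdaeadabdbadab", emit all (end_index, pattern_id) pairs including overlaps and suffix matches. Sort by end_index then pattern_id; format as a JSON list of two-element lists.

Construct AC machine:
Trie nodes:
  n0 'ε': a→9 b→1
  n1 'b': a→2
  n2 'ba': b→6 d→3
  n3 'bad': a→4
  n4 'bada': b→5
  n5 'badab': ·  [P0 ends]
  n6 'bab': b→7
  n7 'babb': c→8
  n8 'babbc': ·  [P1 ends]
  n9 'a': d→10
  n10 'ad': a→11
  n11 'ada': b→12
  n12 'adab': ·  [P2 ends]

Failure links (BFS by depth):
  n1('b'): parent n0 fail=0; on 'b' 0 → fail=0;  out ∅∪∅=∅
  n9('a'): parent n0 fail=0; on 'a' 0 → fail=0;  out ∅∪∅=∅
  n2('ba'): parent n1 fail=0; on 'a' 0 → fail=9;  out ∅∪∅=∅
  n10('ad'): parent n9 fail=0; on 'd' 0 → fail=0;  out ∅∪∅=∅
  n3('bad'): parent n2 fail=9; on 'd' 9 → fail=10;  out ∅∪∅=∅
  n6('bab'): parent n2 fail=9; on 'b' 9→0 → fail=1;  out ∅∪∅=∅
  n11('ada'): parent n10 fail=0; on 'a' 0 → fail=9;  out ∅∪∅=∅
  n4('bada'): parent n3 fail=10; on 'a' 10 → fail=11;  out ∅∪∅=∅
  n7('babb'): parent n6 fail=1; on 'b' 1→0 → fail=1;  out ∅∪∅=∅
  n12('adab'): parent n11 fail=9; on 'b' 9→0 → fail=1;  out {2}∪∅={2}
  n5('badab'): parent n4 fail=11; on 'b' 11 → fail=12;  out {0}∪{2}={0,2}
  n8('babbc'): parent n7 fail=1; on 'c' 1→0 → fail=0;  out {1}∪∅={1}

Run:
[0] read 'a'  n0⇒n9
[1] read 'c'  n9⇒n0 (fail-walked)
[2] read 'd'  n0⇒n0
[3] read 'b'  n0⇒n1
[4] read 'a'  n1⇒n2
[5] read 'b'  n2⇒n6
[6] read 'b'  n6⇒n7
[7] read 'c'  n7⇒n8  ** P1@[3:7]
[8] read 'b'  n8⇒n1 (fail-walked)
[9] read 'a'  n1⇒n2
[10] read 'b'  n2⇒n6
[11] read 'b'  n6⇒n7
[12] read 'c'  n7⇒n8  ** P1@[8:12]
[13] read 'd'  n8⇒n0 (fail-walked)
[14] read 'a'  n0⇒n9
[15] read 'e'  n9⇒n0 (fail-walked)
[16] read 'a'  n0⇒n9
[17] read 'd'  n9⇒n10
[18] read 'a'  n10⇒n11
[19] read 'b'  n11⇒n12  ** P2@[16:19]
[20] read 'd'  n12⇒n0 (fail-walked)
[21] read 'b'  n0⇒n1
[22] read 'a'  n1⇒n2
[23] read 'd'  n2⇒n3
[24] read 'a'  n3⇒n4
[25] read 'b'  n4⇒n5  ** P0@[21:25],P2@[22:25]

All matches (sorted): [[7,1],[12,1],[19,2],[25,0],[25,2]]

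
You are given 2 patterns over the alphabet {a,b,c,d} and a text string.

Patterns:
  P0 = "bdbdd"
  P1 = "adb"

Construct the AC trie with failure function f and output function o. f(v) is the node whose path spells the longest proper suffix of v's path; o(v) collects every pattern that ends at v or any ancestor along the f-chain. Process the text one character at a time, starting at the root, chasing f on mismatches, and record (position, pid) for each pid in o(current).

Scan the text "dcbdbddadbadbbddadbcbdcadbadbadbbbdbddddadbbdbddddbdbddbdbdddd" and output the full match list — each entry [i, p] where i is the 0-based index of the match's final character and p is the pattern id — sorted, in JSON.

Construct AC machine:
Trie (insert patterns):
  0='ε' goto a→6 b→1
  1='b' goto d→2
  2='bd' goto b→3
  3='bdb' goto d→4
  4='bdbd' goto d→5
  5='bdbdd' goto ·  ←P0
  6='a' goto d→7
  7='ad' goto b→8
  8='adb' goto ·  ←P1

Failure links (BFS by depth):
  n1('b'): parent n0 fail=0; on 'b' 0 → fail=0;  out ∅∪∅=∅
  n6('a'): parent n0 fail=0; on 'a' 0 → fail=0;  out ∅∪∅=∅
  n2('bd'): parent n1 fail=0; on 'd' 0 → fail=0;  out ∅∪∅=∅
  n7('ad'): parent n6 fail=0; on 'd' 0 → fail=0;  out ∅∪∅=∅
  n3('bdb'): parent n2 fail=0; on 'b' 0 → fail=1;  out ∅∪∅=∅
  n8('adb'): parent n7 fail=0; on 'b' 0 → fail=1;  out {1}∪∅={1}
  n4('bdbd'): parent n3 fail=1; on 'd' 1 → fail=2;  out ∅∪∅=∅
  n5('bdbdd'): parent n4 fail=2; on 'd' 2→0 → fail=0;  out {0}∪∅={0}

Scan:
pos 0 'd': at 0
pos 1 'c': at 0
pos 2 'b': at 1
pos 3 'd': at 2
pos 4 'b': at 3
pos 5 'd': at 4
pos 6 'd': at 5  ** P0@[2:6]
pos 7 'a': at 6 ·f
pos 8 'd': at 7
pos 9 'b': at 8  ** P1@[7:9]
pos 10 'a': at 6 ·f
pos 11 'd': at 7
pos 12 'b': at 8  ** P1@[10:12]
pos 13 'b': at 1 ·f
pos 14 'd': at 2
pos 15 'd': at 0 ·f
pos 16 'a': at 6
pos 17 'd': at 7
pos 18 'b': at 8  ** P1@[16:18]
pos 19 'c': at 0 ·f
pos 20 'b': at 1
pos 21 'd': at 2
pos 22 'c': at 0 ·f
pos 23 'a': at 6
pos 24 'd': at 7
pos 25 'b': at 8  ** P1@[23:25]
pos 26 'a': at 6 ·f
pos 27 'd': at 7
pos 28 'b': at 8  ** P1@[26:28]
pos 29 'a': at 6 ·f
pos 30 'd': at 7
pos 31 'b': at 8  ** P1@[29:31]
pos 32 'b': at 1 ·f
pos 33 'b': at 1 ·f
pos 34 'd': at 2
pos 35 'b': at 3
pos 36 'd': at 4
pos 37 'd': at 5  ** P0@[33:37]
pos 38 'd': at 0 ·f
pos 39 'd': at 0
pos 40 'a': at 6
pos 41 'd': at 7
pos 42 'b': at 8  ** P1@[40:42]
pos 43 'b': at 1 ·f
pos 44 'd': at 2
pos 45 'b': at 3
pos 46 'd': at 4
pos 47 'd': at 5  ** P0@[43:47]
pos 48 'd': at 0 ·f
pos 49 'd': at 0
pos 50 'b': at 1
pos 51 'd': at 2
pos 52 'b': at 3
pos 53 'd': at 4
pos 54 'd': at 5  ** P0@[50:54]
pos 55 'b': at 1 ·f
pos 56 'd': at 2
pos 57 'b': at 3
pos 58 'd': at 4
pos 59 'd': at 5  ** P0@[55:59]
pos 60 'd': at 0 ·f
pos 61 'd': at 0

Matches: [[6,0],[9,1],[12,1],[18,1],[25,1],[28,1],[31,1],[37,0],[42,1],[47,0],[54,0],[59,0]]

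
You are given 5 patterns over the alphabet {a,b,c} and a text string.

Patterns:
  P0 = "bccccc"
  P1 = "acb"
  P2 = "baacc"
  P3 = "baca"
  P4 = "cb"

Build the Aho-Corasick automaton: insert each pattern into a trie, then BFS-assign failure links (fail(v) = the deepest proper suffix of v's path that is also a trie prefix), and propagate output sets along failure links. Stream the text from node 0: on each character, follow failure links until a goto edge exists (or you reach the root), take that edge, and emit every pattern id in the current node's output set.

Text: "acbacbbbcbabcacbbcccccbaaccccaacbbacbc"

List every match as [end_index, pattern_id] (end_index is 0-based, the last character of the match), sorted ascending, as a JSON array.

Construct AC machine:
Trie (insert patterns):
  n0 'ε': a→7 b→1 c→16
  n1 'b': a→10 c→2
  n2 'bc': c→3
  n3 'bcc': c→4
  n4 'bccc': c→5
  n5 'bcccc': c→6
  n6 'bccccc': ·  [P0 ends]
  n7 'a': c→8
  n8 'ac': b→9
  n9 'acb': ·  [P1 ends]
  n10 'ba': a→11 c→14
  n11 'baa': c→12
  n12 'baac': c→13
  n13 'baacc': ·  [P2 ends]
  n14 'bac': a→15
  n15 'baca': ·  [P3 ends]
  n16 'c': b→17
  n17 'cb': ·  [P4 ends]

Failure links (BFS by depth):
  fail(1) 'b': from fail(0)=0 chase 'b': 0 ⇒ 0;  out=∅∪out(0)=∅
  fail(7) 'a': from fail(0)=0 chase 'a': 0 ⇒ 0;  out=∅∪out(0)=∅
  fail(16) 'c': from fail(0)=0 chase 'c': 0 ⇒ 0;  out=∅∪out(0)=∅
  fail(2) 'bc': from fail(1)=0 chase 'c': 0 ⇒ 16;  out=∅∪out(16)=∅
  fail(8) 'ac': from fail(7)=0 chase 'c': 0 ⇒ 16;  out=∅∪out(16)=∅
  fail(10) 'ba': from fail(1)=0 chase 'a': 0 ⇒ 7;  out=∅∪out(7)=∅
  fail(17) 'cb': from fail(16)=0 chase 'b': 0 ⇒ 1;  out={4}∪out(1)={4}
  fail(3) 'bcc': from fail(2)=16 chase 'c': 16→0 ⇒ 16;  out=∅∪out(16)=∅
  fail(9) 'acb': from fail(8)=16 chase 'b': 16 ⇒ 17;  out={1}∪out(17)={1,4}
  fail(11) 'baa': from fail(10)=7 chase 'a': 7→0 ⇒ 7;  out=∅∪out(7)=∅
  fail(14) 'bac': from fail(10)=7 chase 'c': 7 ⇒ 8;  out=∅∪out(8)=∅
  fail(4) 'bccc': from fail(3)=16 chase 'c': 16→0 ⇒ 16;  out=∅∪out(16)=∅
  fail(12) 'baac': from fail(11)=7 chase 'c': 7 ⇒ 8;  out=∅∪out(8)=∅
  fail(15) 'baca': from fail(14)=8 chase 'a': 8→16→0 ⇒ 7;  out={3}∪out(7)={3}
  fail(5) 'bcccc': from fail(4)=16 chase 'c': 16→0 ⇒ 16;  out=∅∪out(16)=∅
  fail(13) 'baacc': from fail(12)=8 chase 'c': 8→16→0 ⇒ 16;  out={2}∪out(16)={2}
  fail(6) 'bccccc': from fail(5)=16 chase 'c': 16→0 ⇒ 16;  out={0}∪out(16)={0}

Text stream:
pos 0 'a': at 7
pos 1 'c': at 8
pos 2 'b': at 9  ** P1@[0:2],P4@[1:2]
pos 3 'a': at 10 ·f
pos 4 'c': at 14
pos 5 'b': at 9 ·f  ** P1@[3:5],P4@[4:5]
pos 6 'b': at 1 ·f
pos 7 'b': at 1 ·f
pos 8 'c': at 2
pos 9 'b': at 17 ·f  ** P4@[8:9]
pos 10 'a': at 10 ·f
pos 11 'b': at 1 ·f
pos 12 'c': at 2
pos 13 'a': at 7 ·f
pos 14 'c': at 8
pos 15 'b': at 9  ** P1@[13:15],P4@[14:15]
pos 16 'b': at 1 ·f
pos 17 'c': at 2
pos 18 'c': at 3
pos 19 'c': at 4
pos 20 'c': at 5
pos 21 'c': at 6  ** P0@[16:21]
pos 22 'b': at 17 ·f  ** P4@[21:22]
pos 23 'a': at 10 ·f
pos 24 'a': at 11
pos 25 'c': at 12
pos 26 'c': at 13  ** P2@[22:26]
pos 27 'c': at 16 ·f
pos 28 'c': at 16 ·f
pos 29 'a': at 7 ·f
pos 30 'a': at 7 ·f
pos 31 'c': at 8
pos 32 'b': at 9  ** P1@[30:32],P4@[31:32]
pos 33 'b': at 1 ·f
pos 34 'a': at 10
pos 35 'c': at 14
pos 36 'b': at 9 ·f  ** P1@[34:36],P4@[35:36]
pos 37 'c': at 2 ·f

Matches: [[2,1],[2,4],[5,1],[5,4],[9,4],[15,1],[15,4],[21,0],[22,4],[26,2],[32,1],[32,4],[36,1],[36,4]]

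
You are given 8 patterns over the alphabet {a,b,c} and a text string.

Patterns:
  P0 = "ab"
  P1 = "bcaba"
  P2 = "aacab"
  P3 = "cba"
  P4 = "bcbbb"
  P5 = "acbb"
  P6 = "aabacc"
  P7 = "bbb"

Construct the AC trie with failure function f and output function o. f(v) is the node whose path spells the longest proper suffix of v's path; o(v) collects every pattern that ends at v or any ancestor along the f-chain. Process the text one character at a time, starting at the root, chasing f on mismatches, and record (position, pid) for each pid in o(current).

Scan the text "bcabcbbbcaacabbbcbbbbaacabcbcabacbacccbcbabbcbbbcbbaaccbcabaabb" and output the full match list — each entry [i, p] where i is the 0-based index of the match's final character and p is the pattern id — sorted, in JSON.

Build automaton:
Trie (insert patterns):
  n0 'ε': a→1 b→3 c→12
  n1 'a': a→8 b→2 c→18
  n2 'ab': ·  ←P0
  n3 'b': b→25 c→4
  n4 'bc': a→5 b→15
  n5 'bca': b→6
  n6 'bcab': a→7
  n7 'bcaba': ·  ←P1
  n8 'aa': b→21 c→9
  n9 'aac': a→10
  n10 'aaca': b→11
  n11 'aacab': ·  ←P2
  n12 'c': b→13
  n13 'cb': a→14
  n14 'cba': ·  ←P3
  n15 'bcb': b→16
  n16 'bcbb': b→17
  n17 'bcbbb': ·  ←P4
  n18 'ac': b→19
  n19 'acb': b→20
  n20 'acbb': ·  ←P5
  n21 'aab': a→22
  n22 'aaba': c→23
  n23 'aabac': c→24
  n24 'aabacc': ·  ←P6
  n25 'bb': b→26
  n26 'bbb': ·  ←P7

BFS fail/out derivation:
  fail(1) 'a': from fail(0)=0 chase 'a': 0 ⇒ 0;  out=∅∪out(0)=∅
  fail(3) 'b': from fail(0)=0 chase 'b': 0 ⇒ 0;  out=∅∪out(0)=∅
  fail(12) 'c': from fail(0)=0 chase 'c': 0 ⇒ 0;  out=∅∪out(0)=∅
  fail(2) 'ab': from fail(1)=0 chase 'b': 0 ⇒ 3;  out={0}∪out(3)={0}
  fail(4) 'bc': from fail(3)=0 chase 'c': 0 ⇒ 12;  out=∅∪out(12)=∅
  fail(8) 'aa': from fail(1)=0 chase 'a': 0 ⇒ 1;  out=∅∪out(1)=∅
  fail(13) 'cb': from fail(12)=0 chase 'b': 0 ⇒ 3;  out=∅∪out(3)=∅
  fail(18) 'ac': from fail(1)=0 chase 'c': 0 ⇒ 12;  out=∅∪out(12)=∅
  fail(25) 'bb': from fail(3)=0 chase 'b': 0 ⇒ 3;  out=∅∪out(3)=∅
  fail(5) 'bca': from fail(4)=12 chase 'a': 12→0 ⇒ 1;  out=∅∪out(1)=∅
  fail(9) 'aac': from fail(8)=1 chase 'c': 1 ⇒ 18;  out=∅∪out(18)=∅
  fail(14) 'cba': from fail(13)=3 chase 'a': 3→0 ⇒ 1;  out={3}∪out(1)={3}
  fail(15) 'bcb': from fail(4)=12 chase 'b': 12 ⇒ 13;  out=∅∪out(13)=∅
  fail(19) 'acb': from fail(18)=12 chase 'b': 12 ⇒ 13;  out=∅∪out(13)=∅
  fail(21) 'aab': from fail(8)=1 chase 'b': 1 ⇒ 2;  out=∅∪out(2)={0}
  fail(26) 'bbb': from fail(25)=3 chase 'b': 3 ⇒ 25;  out={7}∪out(25)={7}
  fail(6) 'bcab': from fail(5)=1 chase 'b': 1 ⇒ 2;  out=∅∪out(2)={0}
  fail(10) 'aaca': from fail(9)=18 chase 'a': 18→12→0 ⇒ 1;  out=∅∪out(1)=∅
  fail(16) 'bcbb': from fail(15)=13 chase 'b': 13→3 ⇒ 25;  out=∅∪out(25)=∅
  fail(20) 'acbb': from fail(19)=13 chase 'b': 13→3 ⇒ 25;  out={5}∪out(25)={5}
  fail(22) 'aaba': from fail(21)=2 chase 'a': 2→3→0 ⇒ 1;  out=∅∪out(1)=∅
  fail(7) 'bcaba': from fail(6)=2 chase 'a': 2→3→0 ⇒ 1;  out={1}∪out(1)={1}
  fail(11) 'aacab': from fail(10)=1 chase 'b': 1 ⇒ 2;  out={2}∪out(2)={0,2}
  fail(17) 'bcbbb': from fail(16)=25 chase 'b': 25 ⇒ 26;  out={4}∪out(26)={4,7}
  fail(23) 'aabac': from fail(22)=1 chase 'c': 1 ⇒ 18;  out=∅∪out(18)=∅
  fail(24) 'aabacc': from fail(23)=18 chase 'c': 18→12→0 ⇒ 12;  out={6}∪out(12)={6}

Run:
[0] read 'b'  n0⇒n3
[1] read 'c'  n3⇒n4
[2] read 'a'  n4⇒n5
[3] read 'b'  n5⇒n6  ** P0@[2:3]
[4] read 'c'  n6⇒n4 (fail-walked)
[5] read 'b'  n4⇒n15
[6] read 'b'  n15⇒n16
[7] read 'b'  n16⇒n17  ** P4@[3:7],P7@[5:7]
[8] read 'c'  n17⇒n4 (fail-walked)
[9] read 'a'  n4⇒n5
[10] read 'a'  n5⇒n8 (fail-walked)
[11] read 'c'  n8⇒n9
[12] read 'a'  n9⇒n10
[13] read 'b'  n10⇒n11  ** P0@[12:13],P2@[9:13]
[14] read 'b'  n11⇒n25 (fail-walked)
[15] read 'b'  n25⇒n26  ** P7@[13:15]
[16] read 'c'  n26⇒n4 (fail-walked)
[17] read 'b'  n4⇒n15
[18] read 'b'  n15⇒n16
[19] read 'b'  n16⇒n17  ** P4@[15:19],P7@[17:19]
[20] read 'b'  n17⇒n26 (fail-walked)  ** P7@[18:20]
[21] read 'a'  n26⇒n1 (fail-walked)
[22] read 'a'  n1⇒n8
[23] read 'c'  n8⇒n9
[24] read 'a'  n9⇒n10
[25] read 'b'  n10⇒n11  ** P0@[24:25],P2@[21:25]
[26] read 'c'  n11⇒n4 (fail-walked)
[27] read 'b'  n4⇒n15
[28] read 'c'  n15⇒n4 (fail-walked)
[29] read 'a'  n4⇒n5
[30] read 'b'  n5⇒n6  ** P0@[29:30]
[31] read 'a'  n6⇒n7  ** P1@[27:31]
[32] read 'c'  n7⇒n18 (fail-walked)
[33] read 'b'  n18⇒n19
[34] read 'a'  n19⇒n14 (fail-walked)  ** P3@[32:34]
[35] read 'c'  n14⇒n18 (fail-walked)
[36] read 'c'  n18⇒n12 (fail-walked)
[37] read 'c'  n12⇒n12 (fail-walked)
[38] read 'b'  n12⇒n13
[39] read 'c'  n13⇒n4 (fail-walked)
[40] read 'b'  n4⇒n15
[41] read 'a'  n15⇒n14 (fail-walked)  ** P3@[39:41]
[42] read 'b'  n14⇒n2 (fail-walked)  ** P0@[41:42]
[43] read 'b'  n2⇒n25 (fail-walked)
[44] read 'c'  n25⇒n4 (fail-walked)
[45] read 'b'  n4⇒n15
[46] read 'b'  n15⇒n16
[47] read 'b'  n16⇒n17  ** P4@[43:47],P7@[45:47]
[48] read 'c'  n17⇒n4 (fail-walked)
[49] read 'b'  n4⇒n15
[50] read 'b'  n15⇒n16
[51] read 'a'  n16⇒n1 (fail-walked)
[52] read 'a'  n1⇒n8
[53] read 'c'  n8⇒n9
[54] read 'c'  n9⇒n12 (fail-walked)
[55] read 'b'  n12⇒n13
[56] read 'c'  n13⇒n4 (fail-walked)
[57] read 'a'  n4⇒n5
[58] read 'b'  n5⇒n6  ** P0@[57:58]
[59] read 'a'  n6⇒n7  ** P1@[55:59]
[60] read 'a'  n7⇒n8 (fail-walked)
[61] read 'b'  n8⇒n21  ** P0@[60:61]
[62] read 'b'  n21⇒n25 (fail-walked)

Result: [[3,0],[7,4],[7,7],[13,0],[13,2],[15,7],[19,4],[19,7],[20,7],[25,0],[25,2],[30,0],[31,1],[34,3],[41,3],[42,0],[47,4],[47,7],[58,0],[59,1],[61,0]]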